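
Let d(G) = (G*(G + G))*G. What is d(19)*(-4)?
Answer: -54872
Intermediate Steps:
d(G) = 2*G³ (d(G) = (G*(2*G))*G = (2*G²)*G = 2*G³)
d(19)*(-4) = (2*19³)*(-4) = (2*6859)*(-4) = 13718*(-4) = -54872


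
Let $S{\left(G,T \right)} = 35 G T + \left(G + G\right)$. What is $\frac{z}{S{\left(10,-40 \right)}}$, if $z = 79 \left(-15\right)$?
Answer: $\frac{79}{932} \approx 0.084764$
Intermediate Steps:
$S{\left(G,T \right)} = 2 G + 35 G T$ ($S{\left(G,T \right)} = 35 G T + 2 G = 2 G + 35 G T$)
$z = -1185$
$\frac{z}{S{\left(10,-40 \right)}} = - \frac{1185}{10 \left(2 + 35 \left(-40\right)\right)} = - \frac{1185}{10 \left(2 - 1400\right)} = - \frac{1185}{10 \left(-1398\right)} = - \frac{1185}{-13980} = \left(-1185\right) \left(- \frac{1}{13980}\right) = \frac{79}{932}$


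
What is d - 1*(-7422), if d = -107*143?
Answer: -7879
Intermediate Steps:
d = -15301
d - 1*(-7422) = -15301 - 1*(-7422) = -15301 + 7422 = -7879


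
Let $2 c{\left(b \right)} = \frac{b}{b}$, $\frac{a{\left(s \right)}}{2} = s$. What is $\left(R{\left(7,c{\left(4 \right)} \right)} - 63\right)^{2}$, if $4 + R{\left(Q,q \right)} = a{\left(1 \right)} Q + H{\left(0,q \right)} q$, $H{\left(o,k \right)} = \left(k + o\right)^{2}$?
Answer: $\frac{178929}{64} \approx 2795.8$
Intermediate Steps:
$a{\left(s \right)} = 2 s$
$c{\left(b \right)} = \frac{1}{2}$ ($c{\left(b \right)} = \frac{b \frac{1}{b}}{2} = \frac{1}{2} \cdot 1 = \frac{1}{2}$)
$R{\left(Q,q \right)} = -4 + q^{3} + 2 Q$ ($R{\left(Q,q \right)} = -4 + \left(2 \cdot 1 Q + \left(q + 0\right)^{2} q\right) = -4 + \left(2 Q + q^{2} q\right) = -4 + \left(2 Q + q^{3}\right) = -4 + \left(q^{3} + 2 Q\right) = -4 + q^{3} + 2 Q$)
$\left(R{\left(7,c{\left(4 \right)} \right)} - 63\right)^{2} = \left(\left(-4 + \left(\frac{1}{2}\right)^{3} + 2 \cdot 7\right) - 63\right)^{2} = \left(\left(-4 + \frac{1}{8} + 14\right) - 63\right)^{2} = \left(\frac{81}{8} - 63\right)^{2} = \left(- \frac{423}{8}\right)^{2} = \frac{178929}{64}$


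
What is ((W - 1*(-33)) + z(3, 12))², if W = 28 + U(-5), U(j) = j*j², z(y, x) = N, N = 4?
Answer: 3600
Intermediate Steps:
z(y, x) = 4
U(j) = j³
W = -97 (W = 28 + (-5)³ = 28 - 125 = -97)
((W - 1*(-33)) + z(3, 12))² = ((-97 - 1*(-33)) + 4)² = ((-97 + 33) + 4)² = (-64 + 4)² = (-60)² = 3600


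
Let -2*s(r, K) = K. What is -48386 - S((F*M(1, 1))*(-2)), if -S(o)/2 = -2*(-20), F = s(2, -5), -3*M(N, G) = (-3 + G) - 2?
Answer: -48306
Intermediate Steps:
s(r, K) = -K/2
M(N, G) = 5/3 - G/3 (M(N, G) = -((-3 + G) - 2)/3 = -(-5 + G)/3 = 5/3 - G/3)
F = 5/2 (F = -½*(-5) = 5/2 ≈ 2.5000)
S(o) = -80 (S(o) = -(-4)*(-20) = -2*40 = -80)
-48386 - S((F*M(1, 1))*(-2)) = -48386 - 1*(-80) = -48386 + 80 = -48306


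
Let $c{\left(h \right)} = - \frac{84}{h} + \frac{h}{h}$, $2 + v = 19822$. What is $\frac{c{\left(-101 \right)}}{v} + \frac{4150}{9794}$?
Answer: $\frac{10011283}{23621476} \approx 0.42382$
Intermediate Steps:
$v = 19820$ ($v = -2 + 19822 = 19820$)
$c{\left(h \right)} = 1 - \frac{84}{h}$ ($c{\left(h \right)} = - \frac{84}{h} + 1 = 1 - \frac{84}{h}$)
$\frac{c{\left(-101 \right)}}{v} + \frac{4150}{9794} = \frac{\frac{1}{-101} \left(-84 - 101\right)}{19820} + \frac{4150}{9794} = \left(- \frac{1}{101}\right) \left(-185\right) \frac{1}{19820} + 4150 \cdot \frac{1}{9794} = \frac{185}{101} \cdot \frac{1}{19820} + \frac{25}{59} = \frac{37}{400364} + \frac{25}{59} = \frac{10011283}{23621476}$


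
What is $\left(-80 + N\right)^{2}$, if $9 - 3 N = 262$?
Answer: $\frac{243049}{9} \approx 27005.0$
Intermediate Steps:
$N = - \frac{253}{3}$ ($N = 3 - \frac{262}{3} = - \frac{253}{3} \approx -84.333$)
$\left(-80 + N\right)^{2} = \left(-80 - \frac{253}{3}\right)^{2} = \left(- \frac{493}{3}\right)^{2} = \frac{243049}{9}$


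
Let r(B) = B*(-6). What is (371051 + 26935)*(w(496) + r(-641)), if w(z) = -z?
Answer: 1333253100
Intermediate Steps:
r(B) = -6*B
(371051 + 26935)*(w(496) + r(-641)) = (371051 + 26935)*(-1*496 - 6*(-641)) = 397986*(-496 + 3846) = 397986*3350 = 1333253100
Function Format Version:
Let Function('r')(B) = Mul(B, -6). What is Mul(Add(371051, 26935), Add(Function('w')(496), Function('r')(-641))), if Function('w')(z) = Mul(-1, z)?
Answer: 1333253100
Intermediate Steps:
Function('r')(B) = Mul(-6, B)
Mul(Add(371051, 26935), Add(Function('w')(496), Function('r')(-641))) = Mul(Add(371051, 26935), Add(Mul(-1, 496), Mul(-6, -641))) = Mul(397986, Add(-496, 3846)) = Mul(397986, 3350) = 1333253100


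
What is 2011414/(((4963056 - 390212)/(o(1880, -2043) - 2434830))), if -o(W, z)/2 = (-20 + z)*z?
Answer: -5463125131668/1143211 ≈ -4.7788e+6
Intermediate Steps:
o(W, z) = -2*z*(-20 + z) (o(W, z) = -2*(-20 + z)*z = -2*z*(-20 + z))
2011414/(((4963056 - 390212)/(o(1880, -2043) - 2434830))) = 2011414/(((4963056 - 390212)/(2*(-2043)*(20 - 1*(-2043)) - 2434830))) = 2011414/((4572844/(2*(-2043)*(20 + 2043) - 2434830))) = 2011414/((4572844/(2*(-2043)*2063 - 2434830))) = 2011414/((4572844/(-8429418 - 2434830))) = 2011414/((4572844/(-10864248))) = 2011414/((4572844*(-1/10864248))) = 2011414/(-1143211/2716062) = 2011414*(-2716062/1143211) = -5463125131668/1143211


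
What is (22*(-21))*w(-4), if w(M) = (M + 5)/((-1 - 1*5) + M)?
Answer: 231/5 ≈ 46.200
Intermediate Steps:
w(M) = (5 + M)/(-6 + M) (w(M) = (5 + M)/((-1 - 5) + M) = (5 + M)/(-6 + M))
(22*(-21))*w(-4) = (22*(-21))*((5 - 4)/(-6 - 4)) = -462/(-10) = -(-231)/5 = -462*(-1/10) = 231/5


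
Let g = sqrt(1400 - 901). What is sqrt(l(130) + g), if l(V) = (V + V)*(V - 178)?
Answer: sqrt(-12480 + sqrt(499)) ≈ 111.61*I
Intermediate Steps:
l(V) = 2*V*(-178 + V) (l(V) = (2*V)*(-178 + V) = 2*V*(-178 + V))
g = sqrt(499) ≈ 22.338
sqrt(l(130) + g) = sqrt(2*130*(-178 + 130) + sqrt(499)) = sqrt(2*130*(-48) + sqrt(499)) = sqrt(-12480 + sqrt(499))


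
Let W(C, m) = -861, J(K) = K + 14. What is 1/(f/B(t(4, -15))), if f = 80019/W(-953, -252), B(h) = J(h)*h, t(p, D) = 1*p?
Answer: -6888/8891 ≈ -0.77472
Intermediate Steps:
J(K) = 14 + K
t(p, D) = p
B(h) = h*(14 + h) (B(h) = (14 + h)*h = h*(14 + h))
f = -26673/287 (f = 80019/(-861) = 80019*(-1/861) = -26673/287 ≈ -92.937)
1/(f/B(t(4, -15))) = 1/(-26673*1/(4*(14 + 4))/287) = 1/(-26673/(287*(4*18))) = 1/(-26673/287/72) = 1/(-26673/287*1/72) = 1/(-8891/6888) = -6888/8891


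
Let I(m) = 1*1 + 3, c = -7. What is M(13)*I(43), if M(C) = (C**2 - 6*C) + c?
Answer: 336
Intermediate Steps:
M(C) = -7 + C**2 - 6*C (M(C) = (C**2 - 6*C) - 7 = -7 + C**2 - 6*C)
I(m) = 4 (I(m) = 1 + 3 = 4)
M(13)*I(43) = (-7 + 13**2 - 6*13)*4 = (-7 + 169 - 78)*4 = 84*4 = 336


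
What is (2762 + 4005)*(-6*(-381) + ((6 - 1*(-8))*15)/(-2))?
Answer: 14758827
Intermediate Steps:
(2762 + 4005)*(-6*(-381) + ((6 - 1*(-8))*15)/(-2)) = 6767*(2286 + ((6 + 8)*15)*(-1/2)) = 6767*(2286 + (14*15)*(-1/2)) = 6767*(2286 + 210*(-1/2)) = 6767*(2286 - 105) = 6767*2181 = 14758827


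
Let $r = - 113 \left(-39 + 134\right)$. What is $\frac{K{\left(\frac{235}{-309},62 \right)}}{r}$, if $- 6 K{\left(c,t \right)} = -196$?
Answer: $- \frac{98}{32205} \approx -0.003043$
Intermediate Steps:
$K{\left(c,t \right)} = \frac{98}{3}$ ($K{\left(c,t \right)} = \left(- \frac{1}{6}\right) \left(-196\right) = \frac{98}{3}$)
$r = -10735$ ($r = \left(-113\right) 95 = -10735$)
$\frac{K{\left(\frac{235}{-309},62 \right)}}{r} = \frac{98}{3 \left(-10735\right)} = \frac{98}{3} \left(- \frac{1}{10735}\right) = - \frac{98}{32205}$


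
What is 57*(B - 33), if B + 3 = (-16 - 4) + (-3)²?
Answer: -2679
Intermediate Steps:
B = -14 (B = -3 + ((-16 - 4) + (-3)²) = -3 + (-20 + 9) = -3 - 11 = -14)
57*(B - 33) = 57*(-14 - 33) = 57*(-47) = -2679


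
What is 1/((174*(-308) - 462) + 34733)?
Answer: -1/19321 ≈ -5.1757e-5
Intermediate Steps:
1/((174*(-308) - 462) + 34733) = 1/((-53592 - 462) + 34733) = 1/(-54054 + 34733) = 1/(-19321) = -1/19321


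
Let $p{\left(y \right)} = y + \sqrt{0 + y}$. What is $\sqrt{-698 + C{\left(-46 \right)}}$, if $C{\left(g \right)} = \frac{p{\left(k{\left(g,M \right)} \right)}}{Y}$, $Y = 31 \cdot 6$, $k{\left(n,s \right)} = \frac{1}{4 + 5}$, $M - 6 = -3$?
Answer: $\frac{4 i \sqrt{3395802}}{279} \approx 26.42 i$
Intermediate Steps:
$M = 3$ ($M = 6 - 3 = 3$)
$k{\left(n,s \right)} = \frac{1}{9}$
$p{\left(y \right)} = y + \sqrt{y}$
$Y = 186$
$C{\left(g \right)} = \frac{2}{837}$ ($C{\left(g \right)} = \frac{\frac{1}{9} + \sqrt{\frac{1}{9}}}{186} = \left(\frac{1}{9} + \frac{1}{3}\right) \frac{1}{186} = \frac{4}{9} \cdot \frac{1}{186} = \frac{2}{837}$)
$\sqrt{-698 + C{\left(-46 \right)}} = \sqrt{-698 + \frac{2}{837}} = \sqrt{- \frac{584224}{837}} = \frac{4 i \sqrt{3395802}}{279}$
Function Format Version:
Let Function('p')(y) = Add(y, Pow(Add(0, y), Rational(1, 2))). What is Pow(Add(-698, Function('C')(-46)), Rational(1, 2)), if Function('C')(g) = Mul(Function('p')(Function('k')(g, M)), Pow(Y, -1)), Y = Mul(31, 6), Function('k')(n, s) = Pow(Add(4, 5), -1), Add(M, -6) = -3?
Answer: Mul(Rational(4, 279), I, Pow(3395802, Rational(1, 2))) ≈ Mul(26.420, I)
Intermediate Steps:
M = 3 (M = Add(6, -3) = 3)
Function('k')(n, s) = Rational(1, 9) (Function('k')(n, s) = Pow(9, -1) = Rational(1, 9))
Function('p')(y) = Add(y, Pow(y, Rational(1, 2)))
Y = 186
Function('C')(g) = Rational(2, 837) (Function('C')(g) = Mul(Add(Rational(1, 9), Pow(Rational(1, 9), Rational(1, 2))), Pow(186, -1)) = Mul(Add(Rational(1, 9), Rational(1, 3)), Rational(1, 186)) = Mul(Rational(4, 9), Rational(1, 186)) = Rational(2, 837))
Pow(Add(-698, Function('C')(-46)), Rational(1, 2)) = Pow(Add(-698, Rational(2, 837)), Rational(1, 2)) = Pow(Rational(-584224, 837), Rational(1, 2)) = Mul(Rational(4, 279), I, Pow(3395802, Rational(1, 2)))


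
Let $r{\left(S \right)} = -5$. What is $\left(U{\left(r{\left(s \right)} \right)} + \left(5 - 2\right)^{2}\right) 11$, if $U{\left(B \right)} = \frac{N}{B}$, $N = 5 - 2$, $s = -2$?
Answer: $\frac{462}{5} \approx 92.4$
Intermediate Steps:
$N = 3$ ($N = 5 - 2 = 3$)
$U{\left(B \right)} = \frac{3}{B}$
$\left(U{\left(r{\left(s \right)} \right)} + \left(5 - 2\right)^{2}\right) 11 = \left(\frac{3}{-5} + \left(5 - 2\right)^{2}\right) 11 = \left(3 \left(- \frac{1}{5}\right) + 3^{2}\right) 11 = \left(- \frac{3}{5} + 9\right) 11 = \frac{42}{5} \cdot 11 = \frac{462}{5}$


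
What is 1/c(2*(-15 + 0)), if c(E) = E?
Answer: -1/30 ≈ -0.033333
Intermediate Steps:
1/c(2*(-15 + 0)) = 1/(2*(-15 + 0)) = 1/(2*(-15)) = 1/(-30) = -1/30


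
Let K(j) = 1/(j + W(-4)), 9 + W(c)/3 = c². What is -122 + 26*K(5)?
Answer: -121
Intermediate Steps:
W(c) = -27 + 3*c²
K(j) = 1/(21 + j) (K(j) = 1/(j + (-27 + 3*(-4)²)) = 1/(j + (-27 + 3*16)) = 1/(j + (-27 + 48)) = 1/(j + 21) = 1/(21 + j))
-122 + 26*K(5) = -122 + 26/(21 + 5) = -122 + 26/26 = -122 + 26*(1/26) = -122 + 1 = -121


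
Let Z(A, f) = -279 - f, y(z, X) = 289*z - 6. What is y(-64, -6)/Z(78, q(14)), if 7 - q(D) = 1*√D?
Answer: 2645786/40891 + 9251*√14/40891 ≈ 65.550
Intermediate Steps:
q(D) = 7 - √D
y(z, X) = -6 + 289*z
y(-64, -6)/Z(78, q(14)) = (-6 + 289*(-64))/(-279 - (7 - √14)) = (-6 - 18496)/(-279 + (-7 + √14)) = -18502/(-286 + √14)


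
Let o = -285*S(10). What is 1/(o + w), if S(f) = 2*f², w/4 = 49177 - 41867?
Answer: -1/27760 ≈ -3.6023e-5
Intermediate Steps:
w = 29240 (w = 4*(49177 - 41867) = 4*7310 = 29240)
o = -57000 (o = -570*10² = -570*100 = -285*200 = -57000)
1/(o + w) = 1/(-57000 + 29240) = 1/(-27760) = -1/27760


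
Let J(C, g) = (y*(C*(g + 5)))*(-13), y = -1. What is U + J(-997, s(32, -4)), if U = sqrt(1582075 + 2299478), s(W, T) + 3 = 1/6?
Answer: -168493/6 + sqrt(3881553) ≈ -26112.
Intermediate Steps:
s(W, T) = -17/6 (s(W, T) = -3 + 1/6 = -17/6)
J(C, g) = 13*C*(5 + g) (J(C, g) = -C*(g + 5)*(-13) = -C*(5 + g)*(-13) = 13*C*(5 + g))
U = sqrt(3881553) ≈ 1970.2
U + J(-997, s(32, -4)) = sqrt(3881553) + 13*(-997)*(5 - 17/6) = sqrt(3881553) + 13*(-997)*(13/6) = sqrt(3881553) - 168493/6 = -168493/6 + sqrt(3881553)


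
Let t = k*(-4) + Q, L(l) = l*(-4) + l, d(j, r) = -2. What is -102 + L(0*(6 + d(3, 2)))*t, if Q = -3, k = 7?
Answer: -102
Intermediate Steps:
L(l) = -3*l (L(l) = -4*l + l = -3*l)
t = -31 (t = 7*(-4) - 3 = -28 - 3 = -31)
-102 + L(0*(6 + d(3, 2)))*t = -102 - 0*(6 - 2)*(-31) = -102 - 0*4*(-31) = -102 - 3*0*(-31) = -102 + 0*(-31) = -102 + 0 = -102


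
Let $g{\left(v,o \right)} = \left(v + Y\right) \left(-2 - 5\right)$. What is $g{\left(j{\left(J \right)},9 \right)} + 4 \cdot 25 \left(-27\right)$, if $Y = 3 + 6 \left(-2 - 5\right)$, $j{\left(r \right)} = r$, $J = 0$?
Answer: $-2427$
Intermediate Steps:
$Y = -39$ ($Y = 3 + 6 \left(-7\right) = 3 - 42 = -39$)
$g{\left(v,o \right)} = 273 - 7 v$ ($g{\left(v,o \right)} = \left(v - 39\right) \left(-2 - 5\right) = \left(-39 + v\right) \left(-7\right) = 273 - 7 v$)
$g{\left(j{\left(J \right)},9 \right)} + 4 \cdot 25 \left(-27\right) = \left(273 - 0\right) + 4 \cdot 25 \left(-27\right) = \left(273 + 0\right) + 100 \left(-27\right) = 273 - 2700 = -2427$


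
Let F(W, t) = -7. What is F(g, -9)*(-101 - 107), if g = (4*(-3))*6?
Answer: 1456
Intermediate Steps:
g = -72 (g = -12*6 = -72)
F(g, -9)*(-101 - 107) = -7*(-101 - 107) = -7*(-208) = 1456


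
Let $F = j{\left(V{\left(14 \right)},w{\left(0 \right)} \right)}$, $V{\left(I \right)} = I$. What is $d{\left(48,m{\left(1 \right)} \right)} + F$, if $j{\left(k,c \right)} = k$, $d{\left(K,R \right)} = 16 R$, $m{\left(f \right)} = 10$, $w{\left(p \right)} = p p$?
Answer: $174$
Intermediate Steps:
$w{\left(p \right)} = p^{2}$
$F = 14$
$d{\left(48,m{\left(1 \right)} \right)} + F = 16 \cdot 10 + 14 = 160 + 14 = 174$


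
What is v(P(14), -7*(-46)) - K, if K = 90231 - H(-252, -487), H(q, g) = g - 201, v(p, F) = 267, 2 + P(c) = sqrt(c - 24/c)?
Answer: -90652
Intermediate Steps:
P(c) = -2 + sqrt(c - 24/c)
H(q, g) = -201 + g
K = 90919 (K = 90231 - (-201 - 487) = 90231 - 1*(-688) = 90231 + 688 = 90919)
v(P(14), -7*(-46)) - K = 267 - 1*90919 = 267 - 90919 = -90652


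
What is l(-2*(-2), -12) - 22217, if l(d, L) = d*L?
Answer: -22265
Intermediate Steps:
l(d, L) = L*d
l(-2*(-2), -12) - 22217 = -(-24)*(-2) - 22217 = -12*4 - 22217 = -48 - 22217 = -22265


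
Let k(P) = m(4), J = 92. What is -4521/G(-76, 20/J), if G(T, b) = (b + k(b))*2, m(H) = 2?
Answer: -34661/34 ≈ -1019.4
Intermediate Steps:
k(P) = 2
G(T, b) = 4 + 2*b (G(T, b) = (b + 2)*2 = (2 + b)*2 = 4 + 2*b)
-4521/G(-76, 20/J) = -4521/(4 + 2*(20/92)) = -4521/(4 + 2*(20*(1/92))) = -4521/(4 + 2*(5/23)) = -4521/(4 + 10/23) = -4521/102/23 = -4521*23/102 = -34661/34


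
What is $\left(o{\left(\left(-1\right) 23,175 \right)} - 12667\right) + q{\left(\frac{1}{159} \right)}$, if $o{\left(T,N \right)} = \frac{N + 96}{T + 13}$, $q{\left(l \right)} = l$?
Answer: $- \frac{20183609}{1590} \approx -12694.0$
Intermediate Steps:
$o{\left(T,N \right)} = \frac{96 + N}{13 + T}$
$\left(o{\left(\left(-1\right) 23,175 \right)} - 12667\right) + q{\left(\frac{1}{159} \right)} = \left(\frac{96 + 175}{13 - 23} - 12667\right) + \frac{1}{159} = \left(\frac{1}{13 - 23} \cdot 271 - 12667\right) + \frac{1}{159} = \left(\frac{1}{-10} \cdot 271 - 12667\right) + \frac{1}{159} = \left(\left(- \frac{1}{10}\right) 271 - 12667\right) + \frac{1}{159} = \left(- \frac{271}{10} - 12667\right) + \frac{1}{159} = - \frac{126941}{10} + \frac{1}{159} = - \frac{20183609}{1590}$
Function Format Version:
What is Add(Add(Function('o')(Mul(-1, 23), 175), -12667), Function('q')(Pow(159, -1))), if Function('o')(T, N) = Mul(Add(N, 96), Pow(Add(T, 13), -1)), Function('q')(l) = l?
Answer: Rational(-20183609, 1590) ≈ -12694.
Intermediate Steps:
Function('o')(T, N) = Mul(Pow(Add(13, T), -1), Add(96, N)) (Function('o')(T, N) = Mul(Add(96, N), Pow(Add(13, T), -1)) = Mul(Pow(Add(13, T), -1), Add(96, N)))
Add(Add(Function('o')(Mul(-1, 23), 175), -12667), Function('q')(Pow(159, -1))) = Add(Add(Mul(Pow(Add(13, Mul(-1, 23)), -1), Add(96, 175)), -12667), Pow(159, -1)) = Add(Add(Mul(Pow(Add(13, -23), -1), 271), -12667), Rational(1, 159)) = Add(Add(Mul(Pow(-10, -1), 271), -12667), Rational(1, 159)) = Add(Add(Mul(Rational(-1, 10), 271), -12667), Rational(1, 159)) = Add(Add(Rational(-271, 10), -12667), Rational(1, 159)) = Add(Rational(-126941, 10), Rational(1, 159)) = Rational(-20183609, 1590)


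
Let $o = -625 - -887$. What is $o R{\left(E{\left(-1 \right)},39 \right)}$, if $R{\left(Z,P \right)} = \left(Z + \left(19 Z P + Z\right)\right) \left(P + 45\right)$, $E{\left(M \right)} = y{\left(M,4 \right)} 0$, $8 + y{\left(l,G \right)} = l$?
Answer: $0$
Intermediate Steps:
$y{\left(l,G \right)} = -8 + l$
$E{\left(M \right)} = 0$ ($E{\left(M \right)} = \left(-8 + M\right) 0 = 0$)
$R{\left(Z,P \right)} = \left(45 + P\right) \left(2 Z + 19 P Z\right)$ ($R{\left(Z,P \right)} = \left(Z + \left(19 P Z + Z\right)\right) \left(45 + P\right) = \left(Z + \left(Z + 19 P Z\right)\right) \left(45 + P\right) = \left(2 Z + 19 P Z\right) \left(45 + P\right) = \left(45 + P\right) \left(2 Z + 19 P Z\right)$)
$o = 262$ ($o = -625 + 887 = 262$)
$o R{\left(E{\left(-1 \right)},39 \right)} = 262 \cdot 0 \left(90 + 19 \cdot 39^{2} + 857 \cdot 39\right) = 262 \cdot 0 \left(90 + 19 \cdot 1521 + 33423\right) = 262 \cdot 0 \left(90 + 28899 + 33423\right) = 262 \cdot 0 \cdot 62412 = 262 \cdot 0 = 0$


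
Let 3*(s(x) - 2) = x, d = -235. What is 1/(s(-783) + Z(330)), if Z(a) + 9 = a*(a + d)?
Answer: 1/31082 ≈ 3.2173e-5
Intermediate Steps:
s(x) = 2 + x/3
Z(a) = -9 + a*(-235 + a) (Z(a) = -9 + a*(a - 235) = -9 + a*(-235 + a))
1/(s(-783) + Z(330)) = 1/((2 + (1/3)*(-783)) + (-9 + 330**2 - 235*330)) = 1/((2 - 261) + (-9 + 108900 - 77550)) = 1/(-259 + 31341) = 1/31082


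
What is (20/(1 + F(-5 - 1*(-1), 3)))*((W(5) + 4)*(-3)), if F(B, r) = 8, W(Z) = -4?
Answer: 0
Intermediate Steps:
(20/(1 + F(-5 - 1*(-1), 3)))*((W(5) + 4)*(-3)) = (20/(1 + 8))*((-4 + 4)*(-3)) = (20/9)*(0*(-3)) = (20*(⅑))*0 = (20/9)*0 = 0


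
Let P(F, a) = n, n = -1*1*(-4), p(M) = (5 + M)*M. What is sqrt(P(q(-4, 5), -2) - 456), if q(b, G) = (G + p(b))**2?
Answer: 2*I*sqrt(113) ≈ 21.26*I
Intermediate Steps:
p(M) = M*(5 + M)
q(b, G) = (G + b*(5 + b))**2
n = 4 (n = -1*(-4) = 4)
P(F, a) = 4
sqrt(P(q(-4, 5), -2) - 456) = sqrt(4 - 456) = sqrt(-452) = 2*I*sqrt(113)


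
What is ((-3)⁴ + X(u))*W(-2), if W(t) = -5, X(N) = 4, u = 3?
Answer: -425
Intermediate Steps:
((-3)⁴ + X(u))*W(-2) = ((-3)⁴ + 4)*(-5) = (81 + 4)*(-5) = 85*(-5) = -425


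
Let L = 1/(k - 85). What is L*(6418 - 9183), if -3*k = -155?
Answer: 1659/20 ≈ 82.950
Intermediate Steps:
k = 155/3 (k = -⅓*(-155) = 155/3 ≈ 51.667)
L = -3/100 (L = 1/(155/3 - 85) = 1/(-100/3) = -3/100 ≈ -0.030000)
L*(6418 - 9183) = -3*(6418 - 9183)/100 = -3/100*(-2765) = 1659/20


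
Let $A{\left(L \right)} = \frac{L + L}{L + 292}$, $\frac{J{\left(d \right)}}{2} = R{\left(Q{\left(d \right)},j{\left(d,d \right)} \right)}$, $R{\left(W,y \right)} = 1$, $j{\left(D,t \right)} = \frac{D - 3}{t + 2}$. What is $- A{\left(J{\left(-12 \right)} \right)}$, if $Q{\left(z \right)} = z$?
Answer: $- \frac{2}{147} \approx -0.013605$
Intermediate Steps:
$j{\left(D,t \right)} = \frac{-3 + D}{2 + t}$
$J{\left(d \right)} = 2$ ($J{\left(d \right)} = 2 \cdot 1 = 2$)
$A{\left(L \right)} = \frac{2 L}{292 + L}$
$- A{\left(J{\left(-12 \right)} \right)} = - \frac{2 \cdot 2}{292 + 2} = - \frac{2 \cdot 2}{294} = \left(-1\right) \frac{2}{147} = - \frac{2}{147}$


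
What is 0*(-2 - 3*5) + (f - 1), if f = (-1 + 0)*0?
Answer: -1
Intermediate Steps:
f = 0 (f = -1*0 = 0)
0*(-2 - 3*5) + (f - 1) = 0*(-2 - 3*5) + (0 - 1) = 0*(-2 - 15) - 1 = 0*(-17) - 1 = 0 - 1 = -1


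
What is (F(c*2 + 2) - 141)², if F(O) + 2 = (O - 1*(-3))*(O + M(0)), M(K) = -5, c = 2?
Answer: 17956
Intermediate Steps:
F(O) = -2 + (-5 + O)*(3 + O) (F(O) = -2 + (O - 1*(-3))*(O - 5) = -2 + (O + 3)*(-5 + O) = -2 + (3 + O)*(-5 + O) = -2 + (-5 + O)*(3 + O))
(F(c*2 + 2) - 141)² = ((-17 + (2*2 + 2)² - 2*(2*2 + 2)) - 141)² = ((-17 + (4 + 2)² - 2*(4 + 2)) - 141)² = ((-17 + 6² - 2*6) - 141)² = ((-17 + 36 - 12) - 141)² = (7 - 141)² = (-134)² = 17956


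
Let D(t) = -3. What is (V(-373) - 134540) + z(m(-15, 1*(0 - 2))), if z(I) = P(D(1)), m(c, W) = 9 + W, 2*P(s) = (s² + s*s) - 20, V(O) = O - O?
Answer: -134541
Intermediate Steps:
V(O) = 0
P(s) = -10 + s² (P(s) = ((s² + s*s) - 20)/2 = ((s² + s²) - 20)/2 = (2*s² - 20)/2 = (-20 + 2*s²)/2 = -10 + s²)
z(I) = -1 (z(I) = -10 + (-3)² = -10 + 9 = -1)
(V(-373) - 134540) + z(m(-15, 1*(0 - 2))) = (0 - 134540) - 1 = -134540 - 1 = -134541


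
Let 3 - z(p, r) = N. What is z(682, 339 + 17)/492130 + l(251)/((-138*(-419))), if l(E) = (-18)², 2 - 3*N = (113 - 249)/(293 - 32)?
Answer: 20824536827/3713500282230 ≈ 0.0056078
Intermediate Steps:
N = 658/783 (N = ⅔ - (113 - 249)/(3*(293 - 32)) = ⅔ - (-136)/(3*261) = ⅔ - ⅓*(-136/261) = ⅔ + 136/783 = 658/783 ≈ 0.84036)
z(p, r) = 1691/783 (z(p, r) = 3 - 1*658/783 = 3 - 658/783 = 1691/783)
l(E) = 324
z(682, 339 + 17)/492130 + l(251)/((-138*(-419))) = (1691/783)/492130 + 324/((-138*(-419))) = (1691/783)*(1/492130) + 324/57822 = 1691/385337790 + 324*(1/57822) = 1691/385337790 + 54/9637 = 20824536827/3713500282230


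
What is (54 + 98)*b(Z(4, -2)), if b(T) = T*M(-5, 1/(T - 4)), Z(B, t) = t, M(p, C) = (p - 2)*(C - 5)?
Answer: -32984/3 ≈ -10995.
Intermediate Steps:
M(p, C) = (-5 + C)*(-2 + p) (M(p, C) = (-2 + p)*(-5 + C) = (-5 + C)*(-2 + p))
b(T) = T*(35 - 7/(-4 + T)) (b(T) = T*(10 - 5*(-5) - 2/(T - 4) - 5/(T - 4)) = T*(10 + 25 - 2/(-4 + T) - 5/(-4 + T)) = T*(35 - 7/(-4 + T)))
(54 + 98)*b(Z(4, -2)) = (54 + 98)*(7*(-2)*(-21 + 5*(-2))/(-4 - 2)) = 152*(7*(-2)*(-21 - 10)/(-6)) = 152*(7*(-2)*(-⅙)*(-31)) = 152*(-217/3) = -32984/3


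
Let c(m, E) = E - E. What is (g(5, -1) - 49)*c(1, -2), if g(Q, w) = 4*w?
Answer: 0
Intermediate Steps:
c(m, E) = 0
(g(5, -1) - 49)*c(1, -2) = (4*(-1) - 49)*0 = (-4 - 49)*0 = -53*0 = 0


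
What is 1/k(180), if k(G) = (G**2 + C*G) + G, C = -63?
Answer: 1/21240 ≈ 4.7081e-5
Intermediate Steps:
k(G) = G**2 - 62*G (k(G) = (G**2 - 63*G) + G = G**2 - 62*G)
1/k(180) = 1/(180*(-62 + 180)) = 1/(180*118) = 1/21240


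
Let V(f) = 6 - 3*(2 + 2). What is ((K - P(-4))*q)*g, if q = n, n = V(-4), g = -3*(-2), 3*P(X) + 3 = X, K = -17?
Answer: 528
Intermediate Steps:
V(f) = -6 (V(f) = 6 - 3*4 = 6 - 12 = -6)
P(X) = -1 + X/3
g = 6
n = -6
q = -6
((K - P(-4))*q)*g = ((-17 - (-1 + (1/3)*(-4)))*(-6))*6 = ((-17 - (-1 - 4/3))*(-6))*6 = ((-17 - 1*(-7/3))*(-6))*6 = ((-17 + 7/3)*(-6))*6 = -44/3*(-6)*6 = 88*6 = 528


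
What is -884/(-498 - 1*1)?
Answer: 884/499 ≈ 1.7715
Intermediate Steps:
-884/(-498 - 1*1) = -884/(-498 - 1) = -884/(-499) = -884*(-1/499) = 884/499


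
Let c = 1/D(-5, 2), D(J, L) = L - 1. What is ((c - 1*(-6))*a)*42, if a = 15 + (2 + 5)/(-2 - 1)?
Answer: 3724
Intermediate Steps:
D(J, L) = -1 + L
c = 1 (c = 1/(-1 + 2) = 1/1 = 1)
a = 38/3 (a = 15 + 7/(-3) = 15 + 7*(-⅓) = 15 - 7/3 = 38/3 ≈ 12.667)
((c - 1*(-6))*a)*42 = ((1 - 1*(-6))*(38/3))*42 = ((1 + 6)*(38/3))*42 = (7*(38/3))*42 = (266/3)*42 = 3724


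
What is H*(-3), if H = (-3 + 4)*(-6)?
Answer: 18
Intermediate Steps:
H = -6 (H = 1*(-6) = -6)
H*(-3) = -6*(-3) = 18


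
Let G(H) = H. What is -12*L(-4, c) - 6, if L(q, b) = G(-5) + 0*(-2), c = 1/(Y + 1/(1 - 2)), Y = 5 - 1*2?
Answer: 54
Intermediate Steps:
Y = 3 (Y = 5 - 2 = 3)
c = ½ (c = 1/(3 + 1/(1 - 2)) = 1/(3 + 1/(-1)) = 1/(3 - 1) = 1/2 = ½ ≈ 0.50000)
L(q, b) = -5 (L(q, b) = -5 + 0*(-2) = -5 + 0 = -5)
-12*L(-4, c) - 6 = -12*(-5) - 6 = 60 - 6 = 54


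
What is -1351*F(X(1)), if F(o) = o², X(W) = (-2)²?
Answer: -21616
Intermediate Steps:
X(W) = 4
-1351*F(X(1)) = -1351*4² = -1351*16 = -21616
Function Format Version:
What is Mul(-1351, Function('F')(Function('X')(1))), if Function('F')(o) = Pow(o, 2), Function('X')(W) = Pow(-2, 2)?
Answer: -21616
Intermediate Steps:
Function('X')(W) = 4
Mul(-1351, Function('F')(Function('X')(1))) = Mul(-1351, Pow(4, 2)) = Mul(-1351, 16) = -21616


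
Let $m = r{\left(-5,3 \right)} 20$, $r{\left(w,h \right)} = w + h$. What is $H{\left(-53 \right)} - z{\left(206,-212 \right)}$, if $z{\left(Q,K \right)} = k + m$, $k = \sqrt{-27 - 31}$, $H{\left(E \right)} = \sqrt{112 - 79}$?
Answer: $40 + \sqrt{33} - i \sqrt{58} \approx 45.745 - 7.6158 i$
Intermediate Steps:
$r{\left(w,h \right)} = h + w$
$H{\left(E \right)} = \sqrt{33}$
$m = -40$ ($m = \left(3 - 5\right) 20 = \left(-2\right) 20 = -40$)
$k = i \sqrt{58}$ ($k = \sqrt{-58} = i \sqrt{58} \approx 7.6158 i$)
$z{\left(Q,K \right)} = -40 + i \sqrt{58}$ ($z{\left(Q,K \right)} = i \sqrt{58} - 40 = -40 + i \sqrt{58}$)
$H{\left(-53 \right)} - z{\left(206,-212 \right)} = \sqrt{33} - \left(-40 + i \sqrt{58}\right) = \sqrt{33} + \left(40 - i \sqrt{58}\right) = 40 + \sqrt{33} - i \sqrt{58}$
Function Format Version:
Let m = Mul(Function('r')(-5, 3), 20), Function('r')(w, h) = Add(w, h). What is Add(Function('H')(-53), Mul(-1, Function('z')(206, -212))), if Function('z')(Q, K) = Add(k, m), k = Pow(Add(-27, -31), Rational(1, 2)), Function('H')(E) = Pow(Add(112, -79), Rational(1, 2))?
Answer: Add(40, Pow(33, Rational(1, 2)), Mul(-1, I, Pow(58, Rational(1, 2)))) ≈ Add(45.745, Mul(-7.6158, I))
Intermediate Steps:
Function('r')(w, h) = Add(h, w)
Function('H')(E) = Pow(33, Rational(1, 2))
m = -40 (m = Mul(Add(3, -5), 20) = Mul(-2, 20) = -40)
k = Mul(I, Pow(58, Rational(1, 2))) (k = Pow(-58, Rational(1, 2)) = Mul(I, Pow(58, Rational(1, 2))) ≈ Mul(7.6158, I))
Function('z')(Q, K) = Add(-40, Mul(I, Pow(58, Rational(1, 2)))) (Function('z')(Q, K) = Add(Mul(I, Pow(58, Rational(1, 2))), -40) = Add(-40, Mul(I, Pow(58, Rational(1, 2)))))
Add(Function('H')(-53), Mul(-1, Function('z')(206, -212))) = Add(Pow(33, Rational(1, 2)), Mul(-1, Add(-40, Mul(I, Pow(58, Rational(1, 2)))))) = Add(Pow(33, Rational(1, 2)), Add(40, Mul(-1, I, Pow(58, Rational(1, 2))))) = Add(40, Pow(33, Rational(1, 2)), Mul(-1, I, Pow(58, Rational(1, 2))))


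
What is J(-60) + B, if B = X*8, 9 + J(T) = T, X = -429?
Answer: -3501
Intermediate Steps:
J(T) = -9 + T
B = -3432 (B = -429*8 = -3432)
J(-60) + B = (-9 - 60) - 3432 = -69 - 3432 = -3501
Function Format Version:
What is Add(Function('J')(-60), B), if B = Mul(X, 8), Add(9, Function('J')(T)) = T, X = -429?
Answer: -3501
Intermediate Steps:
Function('J')(T) = Add(-9, T)
B = -3432 (B = Mul(-429, 8) = -3432)
Add(Function('J')(-60), B) = Add(Add(-9, -60), -3432) = Add(-69, -3432) = -3501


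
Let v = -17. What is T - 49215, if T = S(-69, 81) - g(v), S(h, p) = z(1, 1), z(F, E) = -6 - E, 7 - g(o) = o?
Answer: -49246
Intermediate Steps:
g(o) = 7 - o
S(h, p) = -7 (S(h, p) = -6 - 1*1 = -6 - 1 = -7)
T = -31 (T = -7 - (7 - 1*(-17)) = -7 - (7 + 17) = -7 - 1*24 = -7 - 24 = -31)
T - 49215 = -31 - 49215 = -49246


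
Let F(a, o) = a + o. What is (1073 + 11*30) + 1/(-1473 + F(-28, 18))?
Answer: 2080648/1483 ≈ 1403.0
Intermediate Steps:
(1073 + 11*30) + 1/(-1473 + F(-28, 18)) = (1073 + 11*30) + 1/(-1473 + (-28 + 18)) = (1073 + 330) + 1/(-1473 - 10) = 1403 + 1/(-1483) = 1403 - 1/1483 = 2080648/1483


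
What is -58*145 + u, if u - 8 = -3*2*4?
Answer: -8426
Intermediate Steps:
u = -16 (u = 8 - 3*2*4 = 8 - 6*4 = 8 - 24 = -16)
-58*145 + u = -58*145 - 16 = -8410 - 16 = -8426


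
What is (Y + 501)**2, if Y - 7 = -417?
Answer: 8281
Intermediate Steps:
Y = -410 (Y = 7 - 417 = -410)
(Y + 501)**2 = (-410 + 501)**2 = 91**2 = 8281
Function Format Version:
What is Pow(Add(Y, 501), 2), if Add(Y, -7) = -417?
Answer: 8281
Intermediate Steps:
Y = -410 (Y = Add(7, -417) = -410)
Pow(Add(Y, 501), 2) = Pow(Add(-410, 501), 2) = Pow(91, 2) = 8281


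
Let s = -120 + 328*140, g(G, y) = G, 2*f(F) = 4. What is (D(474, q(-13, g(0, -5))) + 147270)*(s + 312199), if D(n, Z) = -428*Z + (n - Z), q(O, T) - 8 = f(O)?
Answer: 51356388546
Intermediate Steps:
f(F) = 2 (f(F) = (½)*4 = 2)
s = 45800 (s = -120 + 45920 = 45800)
q(O, T) = 10 (q(O, T) = 8 + 2 = 10)
D(n, Z) = n - 429*Z
(D(474, q(-13, g(0, -5))) + 147270)*(s + 312199) = ((474 - 429*10) + 147270)*(45800 + 312199) = ((474 - 4290) + 147270)*357999 = (-3816 + 147270)*357999 = 143454*357999 = 51356388546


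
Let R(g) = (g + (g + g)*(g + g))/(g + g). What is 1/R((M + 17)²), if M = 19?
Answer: 2/5185 ≈ 0.00038573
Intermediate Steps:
R(g) = (g + 4*g²)/(2*g) (R(g) = (g + (2*g)*(2*g))/((2*g)) = (g + 4*g²)*(1/(2*g)) = (g + 4*g²)/(2*g))
1/R((M + 17)²) = 1/(½ + 2*(19 + 17)²) = 1/(½ + 2*36²) = 1/(½ + 2*1296) = 1/(½ + 2592) = 1/(5185/2) = 2/5185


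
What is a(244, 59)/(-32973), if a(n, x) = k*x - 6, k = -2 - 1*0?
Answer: 124/32973 ≈ 0.0037607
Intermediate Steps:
k = -2 (k = -2 + 0 = -2)
a(n, x) = -6 - 2*x (a(n, x) = -2*x - 6 = -6 - 2*x)
a(244, 59)/(-32973) = (-6 - 2*59)/(-32973) = (-6 - 118)*(-1/32973) = -124*(-1/32973) = 124/32973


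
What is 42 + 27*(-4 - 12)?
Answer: -390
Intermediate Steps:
42 + 27*(-4 - 12) = 42 + 27*(-16) = 42 - 432 = -390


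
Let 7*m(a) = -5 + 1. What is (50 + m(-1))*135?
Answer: 46710/7 ≈ 6672.9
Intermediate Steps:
m(a) = -4/7 (m(a) = (-5 + 1)/7 = (1/7)*(-4) = -4/7)
(50 + m(-1))*135 = (50 - 4/7)*135 = (346/7)*135 = 46710/7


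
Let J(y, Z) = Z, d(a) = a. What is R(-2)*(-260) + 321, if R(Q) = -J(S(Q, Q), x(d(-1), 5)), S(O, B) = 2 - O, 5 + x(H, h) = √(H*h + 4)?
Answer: -979 + 260*I ≈ -979.0 + 260.0*I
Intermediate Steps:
x(H, h) = -5 + √(4 + H*h) (x(H, h) = -5 + √(H*h + 4) = -5 + √(4 + H*h))
R(Q) = 5 - I (R(Q) = -(-5 + √(4 - 1*5)) = -(-5 + √(4 - 5)) = -(-5 + √(-1)) = -(-5 + I) = 5 - I)
R(-2)*(-260) + 321 = (5 - I)*(-260) + 321 = (-1300 + 260*I) + 321 = -979 + 260*I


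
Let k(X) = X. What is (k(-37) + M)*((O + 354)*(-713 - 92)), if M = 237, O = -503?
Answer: 23989000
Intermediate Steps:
(k(-37) + M)*((O + 354)*(-713 - 92)) = (-37 + 237)*((-503 + 354)*(-713 - 92)) = 200*(-149*(-805)) = 200*119945 = 23989000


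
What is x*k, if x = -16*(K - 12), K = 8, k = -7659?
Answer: -490176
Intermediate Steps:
x = 64 (x = -16*(8 - 12) = -16*(-4) = 64)
x*k = 64*(-7659) = -490176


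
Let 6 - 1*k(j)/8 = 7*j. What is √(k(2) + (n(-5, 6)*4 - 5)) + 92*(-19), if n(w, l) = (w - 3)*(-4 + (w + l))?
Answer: -1748 + 3*√3 ≈ -1742.8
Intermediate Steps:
n(w, l) = (-3 + w)*(-4 + l + w) (n(w, l) = (-3 + w)*(-4 + (l + w)) = (-3 + w)*(-4 + l + w))
k(j) = 48 - 56*j
√(k(2) + (n(-5, 6)*4 - 5)) + 92*(-19) = √((48 - 56*2) + ((12 + (-5)² - 7*(-5) - 3*6 + 6*(-5))*4 - 5)) + 92*(-19) = √((48 - 112) + ((12 + 25 + 35 - 18 - 30)*4 - 5)) - 1748 = √(-64 + (24*4 - 5)) - 1748 = √(-64 + (96 - 5)) - 1748 = √(-64 + 91) - 1748 = √27 - 1748 = 3*√3 - 1748 = -1748 + 3*√3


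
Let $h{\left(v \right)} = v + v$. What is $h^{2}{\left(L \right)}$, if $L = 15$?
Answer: $900$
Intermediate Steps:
$h{\left(v \right)} = 2 v$
$h^{2}{\left(L \right)} = \left(2 \cdot 15\right)^{2} = 30^{2} = 900$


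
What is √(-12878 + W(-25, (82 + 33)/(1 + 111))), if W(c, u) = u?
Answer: I*√10095547/28 ≈ 113.48*I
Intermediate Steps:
√(-12878 + W(-25, (82 + 33)/(1 + 111))) = √(-12878 + (82 + 33)/(1 + 111)) = √(-12878 + 115/112) = √(-1442221/112) = I*√10095547/28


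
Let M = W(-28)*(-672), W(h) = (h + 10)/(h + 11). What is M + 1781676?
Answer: 30276396/17 ≈ 1.7810e+6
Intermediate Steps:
W(h) = (10 + h)/(11 + h)
M = -12096/17 (M = ((10 - 28)/(11 - 28))*(-672) = (-18/(-17))*(-672) = -1/17*(-18)*(-672) = (18/17)*(-672) = -12096/17 ≈ -711.53)
M + 1781676 = -12096/17 + 1781676 = 30276396/17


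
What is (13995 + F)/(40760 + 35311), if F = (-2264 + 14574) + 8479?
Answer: 34784/76071 ≈ 0.45726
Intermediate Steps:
F = 20789 (F = 12310 + 8479 = 20789)
(13995 + F)/(40760 + 35311) = (13995 + 20789)/(40760 + 35311) = 34784/76071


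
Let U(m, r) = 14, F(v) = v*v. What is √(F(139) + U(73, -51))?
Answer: √19335 ≈ 139.05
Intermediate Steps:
F(v) = v²
√(F(139) + U(73, -51)) = √(139² + 14) = √(19321 + 14) = √19335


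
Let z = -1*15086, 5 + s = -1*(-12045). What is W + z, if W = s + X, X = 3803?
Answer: 757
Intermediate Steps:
s = 12040 (s = -5 - 1*(-12045) = -5 + 12045 = 12040)
W = 15843 (W = 12040 + 3803 = 15843)
z = -15086
W + z = 15843 - 15086 = 757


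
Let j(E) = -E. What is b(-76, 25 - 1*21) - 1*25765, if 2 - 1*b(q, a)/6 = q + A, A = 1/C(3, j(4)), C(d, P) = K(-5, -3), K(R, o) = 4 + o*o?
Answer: -328867/13 ≈ -25297.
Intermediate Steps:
K(R, o) = 4 + o²
C(d, P) = 13 (C(d, P) = 4 + (-3)² = 4 + 9 = 13)
A = 1/13 ≈ 0.076923
b(q, a) = 150/13 - 6*q (b(q, a) = 12 - 6*(q + 1/13) = 12 - 6*(1/13 + q) = 12 + (-6/13 - 6*q) = 150/13 - 6*q)
b(-76, 25 - 1*21) - 1*25765 = (150/13 - 6*(-76)) - 1*25765 = (150/13 + 456) - 25765 = 6078/13 - 25765 = -328867/13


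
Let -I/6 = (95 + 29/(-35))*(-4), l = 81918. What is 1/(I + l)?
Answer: 35/2946234 ≈ 1.1880e-5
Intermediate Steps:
I = 79104/35 (I = -6*(95 + 29/(-35))*(-4) = -6*(95 + 29*(-1/35))*(-4) = -6*(95 - 29/35)*(-4) = -19776*(-4)/35 = -6*(-13184/35) = 79104/35 ≈ 2260.1)
1/(I + l) = 1/(79104/35 + 81918) = 1/(2946234/35) = 35/2946234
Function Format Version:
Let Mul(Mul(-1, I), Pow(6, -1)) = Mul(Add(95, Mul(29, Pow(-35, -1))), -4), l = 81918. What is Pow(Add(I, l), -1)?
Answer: Rational(35, 2946234) ≈ 1.1880e-5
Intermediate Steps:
I = Rational(79104, 35) (I = Mul(-6, Mul(Add(95, Mul(29, Pow(-35, -1))), -4)) = Mul(-6, Mul(Add(95, Mul(29, Rational(-1, 35))), -4)) = Mul(-6, Mul(Add(95, Rational(-29, 35)), -4)) = Mul(-6, Mul(Rational(3296, 35), -4)) = Mul(-6, Rational(-13184, 35)) = Rational(79104, 35) ≈ 2260.1)
Pow(Add(I, l), -1) = Pow(Add(Rational(79104, 35), 81918), -1) = Pow(Rational(2946234, 35), -1) = Rational(35, 2946234)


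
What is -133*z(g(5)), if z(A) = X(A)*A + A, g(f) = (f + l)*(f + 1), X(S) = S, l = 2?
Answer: -240198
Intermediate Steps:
g(f) = (1 + f)*(2 + f) (g(f) = (f + 2)*(f + 1) = (2 + f)*(1 + f) = (1 + f)*(2 + f))
z(A) = A + A**2 (z(A) = A*A + A = A**2 + A = A + A**2)
-133*z(g(5)) = -133*(2 + 5**2 + 3*5)*(1 + (2 + 5**2 + 3*5)) = -133*(2 + 25 + 15)*(1 + (2 + 25 + 15)) = -5586*(1 + 42) = -5586*43 = -133*1806 = -240198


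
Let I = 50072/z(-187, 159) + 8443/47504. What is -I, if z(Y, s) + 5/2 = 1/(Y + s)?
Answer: 66600768611/3372784 ≈ 19747.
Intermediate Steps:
z(Y, s) = -5/2 + 1/(Y + s)
I = -66600768611/3372784 (I = 50072/(((2 - 5*(-187) - 5*159)/(2*(-187 + 159)))) + 8443/47504 = 50072/(((½)*(2 + 935 - 795)/(-28))) + 8443*(1/47504) = 50072/(((½)*(-1/28)*142)) + 8443/47504 = 50072/(-71/28) + 8443/47504 = 50072*(-28/71) + 8443/47504 = -1402016/71 + 8443/47504 = -66600768611/3372784 ≈ -19747.)
-I = -1*(-66600768611/3372784) = 66600768611/3372784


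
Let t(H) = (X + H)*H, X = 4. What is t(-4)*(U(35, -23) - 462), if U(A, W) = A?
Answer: 0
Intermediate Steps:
t(H) = H*(4 + H) (t(H) = (4 + H)*H = H*(4 + H))
t(-4)*(U(35, -23) - 462) = (-4*(4 - 4))*(35 - 462) = -4*0*(-427) = 0*(-427) = 0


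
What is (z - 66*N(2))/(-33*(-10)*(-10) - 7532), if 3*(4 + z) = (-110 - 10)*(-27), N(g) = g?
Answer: -59/677 ≈ -0.087149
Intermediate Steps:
z = 1076 (z = -4 + ((-110 - 10)*(-27))/3 = -4 + (-120*(-27))/3 = -4 + (⅓)*3240 = -4 + 1080 = 1076)
(z - 66*N(2))/(-33*(-10)*(-10) - 7532) = (1076 - 66*2)/(-33*(-10)*(-10) - 7532) = (1076 - 132)/(330*(-10) - 7532) = 944/(-3300 - 7532) = 944/(-10832) = 944*(-1/10832) = -59/677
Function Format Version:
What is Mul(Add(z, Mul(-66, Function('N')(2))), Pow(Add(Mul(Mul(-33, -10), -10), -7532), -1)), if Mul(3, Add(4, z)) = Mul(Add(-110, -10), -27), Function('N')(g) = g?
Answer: Rational(-59, 677) ≈ -0.087149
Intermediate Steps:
z = 1076 (z = Add(-4, Mul(Rational(1, 3), Mul(Add(-110, -10), -27))) = Add(-4, Mul(Rational(1, 3), Mul(-120, -27))) = Add(-4, Mul(Rational(1, 3), 3240)) = Add(-4, 1080) = 1076)
Mul(Add(z, Mul(-66, Function('N')(2))), Pow(Add(Mul(Mul(-33, -10), -10), -7532), -1)) = Mul(Add(1076, Mul(-66, 2)), Pow(Add(Mul(Mul(-33, -10), -10), -7532), -1)) = Mul(Add(1076, -132), Pow(Add(Mul(330, -10), -7532), -1)) = Mul(944, Pow(Add(-3300, -7532), -1)) = Mul(944, Pow(-10832, -1)) = Mul(944, Rational(-1, 10832)) = Rational(-59, 677)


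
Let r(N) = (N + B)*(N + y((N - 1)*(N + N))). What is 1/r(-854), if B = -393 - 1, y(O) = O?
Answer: -1/1821438528 ≈ -5.4902e-10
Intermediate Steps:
B = -394
r(N) = (-394 + N)*(N + 2*N*(-1 + N)) (r(N) = (N - 394)*(N + (N - 1)*(N + N)) = (-394 + N)*(N + (-1 + N)*(2*N)) = (-394 + N)*(N + 2*N*(-1 + N)))
1/r(-854) = 1/(-854*(394 - 789*(-854) + 2*(-854)²)) = 1/(-854*(394 + 673806 + 2*729316)) = 1/(-854*(394 + 673806 + 1458632)) = 1/(-854*2132832) = 1/(-1821438528) = -1/1821438528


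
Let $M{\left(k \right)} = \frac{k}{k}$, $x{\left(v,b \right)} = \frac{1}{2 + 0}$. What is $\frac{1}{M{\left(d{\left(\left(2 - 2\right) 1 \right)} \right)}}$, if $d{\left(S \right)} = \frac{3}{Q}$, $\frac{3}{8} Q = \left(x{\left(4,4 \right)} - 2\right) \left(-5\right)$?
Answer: $1$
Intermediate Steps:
$x{\left(v,b \right)} = \frac{1}{2}$
$Q = 20$ ($Q = \frac{8 \left(\frac{1}{2} - 2\right) \left(-5\right)}{3} = \frac{8 \left(\left(- \frac{3}{2}\right) \left(-5\right)\right)}{3} = \frac{8}{3} \cdot \frac{15}{2} = 20$)
$d{\left(S \right)} = \frac{3}{20}$
$M{\left(k \right)} = 1$
$\frac{1}{M{\left(d{\left(\left(2 - 2\right) 1 \right)} \right)}} = 1^{-1} = 1$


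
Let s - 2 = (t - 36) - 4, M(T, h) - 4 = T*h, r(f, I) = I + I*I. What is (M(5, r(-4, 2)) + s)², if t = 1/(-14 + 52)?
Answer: 22801/1444 ≈ 15.790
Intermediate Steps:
r(f, I) = I + I²
t = 1/38 ≈ 0.026316
M(T, h) = 4 + T*h
s = -1443/38 (s = 2 + ((1/38 - 36) - 4) = 2 + (-1367/38 - 4) = 2 - 1519/38 = -1443/38 ≈ -37.974)
(M(5, r(-4, 2)) + s)² = ((4 + 5*(2*(1 + 2))) - 1443/38)² = ((4 + 5*(2*3)) - 1443/38)² = ((4 + 5*6) - 1443/38)² = ((4 + 30) - 1443/38)² = (34 - 1443/38)² = (-151/38)² = 22801/1444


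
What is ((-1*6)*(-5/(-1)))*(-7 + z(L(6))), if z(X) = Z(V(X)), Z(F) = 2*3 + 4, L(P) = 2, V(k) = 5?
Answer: -90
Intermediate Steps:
Z(F) = 10 (Z(F) = 6 + 4 = 10)
z(X) = 10
((-1*6)*(-5/(-1)))*(-7 + z(L(6))) = ((-1*6)*(-5/(-1)))*(-7 + 10) = -(-30)*(-1)*3 = -6*5*3 = -30*3 = -90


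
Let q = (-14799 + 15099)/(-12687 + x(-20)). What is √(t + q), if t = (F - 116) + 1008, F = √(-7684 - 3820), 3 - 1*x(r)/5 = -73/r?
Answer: 2*√(574584215683 + 2576679121*I*√719)/50761 ≈ 29.92 + 1.7924*I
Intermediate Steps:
x(r) = 15 + 365/r (x(r) = 15 - (-365)/r = 15 + 365/r)
F = 4*I*√719 (F = √(-11504) = 4*I*√719 ≈ 107.26*I)
q = -1200/50761 (q = (-14799 + 15099)/(-12687 + (15 + 365/(-20))) = 300/(-12687 + (15 + 365*(-1/20))) = 300/(-12687 + (15 - 73/4)) = 300/(-12687 - 13/4) = 300/(-50761/4) = 300*(-4/50761) = -1200/50761 ≈ -0.023640)
t = 892 + 4*I*√719 (t = (4*I*√719 - 116) + 1008 = (-116 + 4*I*√719) + 1008 = 892 + 4*I*√719 ≈ 892.0 + 107.26*I)
√(t + q) = √((892 + 4*I*√719) - 1200/50761) = √(45277612/50761 + 4*I*√719)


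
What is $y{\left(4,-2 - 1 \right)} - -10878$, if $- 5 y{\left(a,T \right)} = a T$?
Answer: $\frac{54402}{5} \approx 10880.0$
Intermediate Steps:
$y{\left(a,T \right)} = - \frac{T a}{5}$ ($y{\left(a,T \right)} = - \frac{a T}{5} = - \frac{T a}{5}$)
$y{\left(4,-2 - 1 \right)} - -10878 = \left(- \frac{1}{5}\right) \left(-2 - 1\right) 4 - -10878 = \left(- \frac{1}{5}\right) \left(-3\right) 4 + 10878 = \frac{12}{5} + 10878 = \frac{54402}{5}$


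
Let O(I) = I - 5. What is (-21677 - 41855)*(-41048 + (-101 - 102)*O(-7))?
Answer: 2453097584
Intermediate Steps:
O(I) = -5 + I
(-21677 - 41855)*(-41048 + (-101 - 102)*O(-7)) = (-21677 - 41855)*(-41048 + (-101 - 102)*(-5 - 7)) = -63532*(-41048 - 203*(-12)) = -63532*(-41048 + 2436) = -63532*(-38612) = 2453097584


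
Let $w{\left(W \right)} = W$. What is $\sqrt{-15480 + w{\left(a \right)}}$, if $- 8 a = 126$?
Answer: $\frac{3 i \sqrt{6887}}{2} \approx 124.48 i$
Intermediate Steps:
$a = - \frac{63}{4}$ ($a = \left(- \frac{1}{8}\right) 126 = - \frac{63}{4} \approx -15.75$)
$\sqrt{-15480 + w{\left(a \right)}} = \sqrt{-15480 - \frac{63}{4}} = \sqrt{- \frac{61983}{4}} = \frac{3 i \sqrt{6887}}{2}$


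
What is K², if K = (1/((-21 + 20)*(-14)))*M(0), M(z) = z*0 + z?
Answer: 0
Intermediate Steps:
M(z) = z (M(z) = 0 + z = z)
K = 0 (K = (1/((-21 + 20)*(-14)))*0 = (-1/14/(-1))*0 = -1*(-1/14)*0 = (1/14)*0 = 0)
K² = 0² = 0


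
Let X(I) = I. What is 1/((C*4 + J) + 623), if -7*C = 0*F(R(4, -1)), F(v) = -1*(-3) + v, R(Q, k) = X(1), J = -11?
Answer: 1/612 ≈ 0.0016340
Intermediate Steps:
R(Q, k) = 1
F(v) = 3 + v
C = 0 (C = -0*(3 + 1) = -0*4 = -⅐*0 = 0)
1/((C*4 + J) + 623) = 1/((0*4 - 11) + 623) = 1/((0 - 11) + 623) = 1/(-11 + 623) = 1/612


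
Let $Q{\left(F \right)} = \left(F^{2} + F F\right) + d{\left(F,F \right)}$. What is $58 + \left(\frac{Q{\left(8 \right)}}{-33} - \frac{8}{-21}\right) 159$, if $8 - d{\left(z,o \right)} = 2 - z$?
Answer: $- \frac{43552}{77} \approx -565.61$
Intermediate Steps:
$d{\left(z,o \right)} = 6 + z$ ($d{\left(z,o \right)} = 8 - \left(2 - z\right) = 8 + \left(-2 + z\right) = 6 + z$)
$Q{\left(F \right)} = 6 + F + 2 F^{2}$ ($Q{\left(F \right)} = \left(F^{2} + F F\right) + \left(6 + F\right) = \left(F^{2} + F^{2}\right) + \left(6 + F\right) = 2 F^{2} + \left(6 + F\right) = 6 + F + 2 F^{2}$)
$58 + \left(\frac{Q{\left(8 \right)}}{-33} - \frac{8}{-21}\right) 159 = 58 + \left(\frac{6 + 8 + 2 \cdot 8^{2}}{-33} - \frac{8}{-21}\right) 159 = 58 + \left(\left(6 + 8 + 2 \cdot 64\right) \left(- \frac{1}{33}\right) - - \frac{8}{21}\right) 159 = 58 + \left(\left(6 + 8 + 128\right) \left(- \frac{1}{33}\right) + \frac{8}{21}\right) 159 = 58 + \left(142 \left(- \frac{1}{33}\right) + \frac{8}{21}\right) 159 = 58 + \left(- \frac{142}{33} + \frac{8}{21}\right) 159 = 58 - \frac{48018}{77} = - \frac{43552}{77}$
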